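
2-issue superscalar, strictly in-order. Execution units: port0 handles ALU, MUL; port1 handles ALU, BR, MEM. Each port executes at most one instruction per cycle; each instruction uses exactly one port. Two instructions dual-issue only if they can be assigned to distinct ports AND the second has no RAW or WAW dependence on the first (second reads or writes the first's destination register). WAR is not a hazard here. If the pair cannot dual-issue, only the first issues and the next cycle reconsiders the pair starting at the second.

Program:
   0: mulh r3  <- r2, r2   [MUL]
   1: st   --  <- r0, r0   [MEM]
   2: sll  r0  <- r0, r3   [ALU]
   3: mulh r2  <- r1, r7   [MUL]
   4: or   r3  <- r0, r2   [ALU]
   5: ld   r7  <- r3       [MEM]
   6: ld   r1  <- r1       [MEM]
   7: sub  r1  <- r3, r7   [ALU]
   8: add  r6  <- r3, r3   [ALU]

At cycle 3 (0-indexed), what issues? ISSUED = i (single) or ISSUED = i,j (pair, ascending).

t=0 i0/i1:mulh.MUL st.MEM ; dual
t=1 i2/i3:sll.ALU mulh.MUL ; dual
t=2 i4:or.ALU ; RAW r3
t=3 i5:ld.MEM ; no-port MEM/MEM
t=4 i6:ld.MEM ; WAW r1
t=5 i7/i8:sub.ALU add.ALU ; dual

ISSUED = 5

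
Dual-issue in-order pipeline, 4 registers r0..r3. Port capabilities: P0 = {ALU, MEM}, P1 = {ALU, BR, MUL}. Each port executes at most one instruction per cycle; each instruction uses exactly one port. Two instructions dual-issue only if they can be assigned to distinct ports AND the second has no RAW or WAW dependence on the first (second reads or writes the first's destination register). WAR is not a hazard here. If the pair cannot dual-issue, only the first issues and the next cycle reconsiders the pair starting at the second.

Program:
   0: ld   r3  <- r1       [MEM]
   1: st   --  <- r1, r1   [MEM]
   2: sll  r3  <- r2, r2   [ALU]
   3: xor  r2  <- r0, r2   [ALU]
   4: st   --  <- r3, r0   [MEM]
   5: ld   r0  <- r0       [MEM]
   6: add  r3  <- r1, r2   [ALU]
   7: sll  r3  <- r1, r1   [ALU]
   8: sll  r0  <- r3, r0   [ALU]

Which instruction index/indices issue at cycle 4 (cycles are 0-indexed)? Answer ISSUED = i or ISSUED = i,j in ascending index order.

0. ld.MEM @i0  | no-port MEM/MEM
1. st.MEM;sll.ALU @i1,i2  | 2-wide
2. xor.ALU;st.MEM @i3,i4  | 2-wide
3. ld.MEM;add.ALU @i5,i6  | 2-wide
4. sll.ALU @i7  | RAW r3
5. sll.ALU @i8  | tail

ISSUED = 7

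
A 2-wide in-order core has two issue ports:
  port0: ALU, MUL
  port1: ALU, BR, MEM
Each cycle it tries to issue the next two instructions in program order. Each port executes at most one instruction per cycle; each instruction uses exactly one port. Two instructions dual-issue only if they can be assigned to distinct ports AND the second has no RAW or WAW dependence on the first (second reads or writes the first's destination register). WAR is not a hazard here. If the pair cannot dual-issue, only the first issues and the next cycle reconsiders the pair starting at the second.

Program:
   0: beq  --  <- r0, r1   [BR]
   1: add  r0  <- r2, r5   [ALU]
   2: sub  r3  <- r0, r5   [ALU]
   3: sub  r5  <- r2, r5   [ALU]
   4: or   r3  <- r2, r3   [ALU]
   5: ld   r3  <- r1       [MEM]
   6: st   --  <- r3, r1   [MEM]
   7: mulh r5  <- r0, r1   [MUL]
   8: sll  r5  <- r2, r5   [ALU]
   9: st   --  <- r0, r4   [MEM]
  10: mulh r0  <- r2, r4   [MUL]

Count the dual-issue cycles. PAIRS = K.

#0 head=0: beq.BR+add.ALU i0,i1 pair
#1 head=2: sub.ALU+sub.ALU i2,i3 pair
#2 head=4: or.ALU i4 WAW r3
#3 head=5: ld.MEM i5 no-port MEM/MEM
#4 head=6: st.MEM+mulh.MUL i6,i7 pair
#5 head=8: sll.ALU+st.MEM i8,i9 pair
#6 head=10: mulh.MUL i10 tail

PAIRS = 4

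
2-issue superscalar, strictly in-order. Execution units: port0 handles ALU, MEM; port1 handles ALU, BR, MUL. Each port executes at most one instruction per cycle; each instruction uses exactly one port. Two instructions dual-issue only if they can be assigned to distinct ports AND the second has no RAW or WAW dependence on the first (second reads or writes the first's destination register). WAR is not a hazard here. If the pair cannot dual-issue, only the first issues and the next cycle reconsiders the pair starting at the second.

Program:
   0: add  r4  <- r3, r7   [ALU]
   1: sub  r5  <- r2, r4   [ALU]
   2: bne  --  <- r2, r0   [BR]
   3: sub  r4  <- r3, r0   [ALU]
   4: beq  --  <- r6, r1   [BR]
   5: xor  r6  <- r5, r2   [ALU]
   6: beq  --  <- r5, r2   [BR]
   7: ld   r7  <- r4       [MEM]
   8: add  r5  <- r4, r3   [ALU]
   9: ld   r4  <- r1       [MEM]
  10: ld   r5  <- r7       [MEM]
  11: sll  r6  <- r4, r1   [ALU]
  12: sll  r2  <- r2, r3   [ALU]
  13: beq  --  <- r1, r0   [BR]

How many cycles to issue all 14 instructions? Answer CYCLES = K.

#0 head=0: add.ALU i0 RAW r4
#1 head=1: sub.ALU+bne.BR i1/i2 dual
#2 head=3: sub.ALU+beq.BR i3/i4 dual
#3 head=5: xor.ALU+beq.BR i5/i6 dual
#4 head=7: ld.MEM+add.ALU i7/i8 dual
#5 head=9: ld.MEM i9 no-port MEM/MEM
#6 head=10: ld.MEM+sll.ALU i10/i11 dual
#7 head=12: sll.ALU+beq.BR i12/i13 dual

CYCLES = 8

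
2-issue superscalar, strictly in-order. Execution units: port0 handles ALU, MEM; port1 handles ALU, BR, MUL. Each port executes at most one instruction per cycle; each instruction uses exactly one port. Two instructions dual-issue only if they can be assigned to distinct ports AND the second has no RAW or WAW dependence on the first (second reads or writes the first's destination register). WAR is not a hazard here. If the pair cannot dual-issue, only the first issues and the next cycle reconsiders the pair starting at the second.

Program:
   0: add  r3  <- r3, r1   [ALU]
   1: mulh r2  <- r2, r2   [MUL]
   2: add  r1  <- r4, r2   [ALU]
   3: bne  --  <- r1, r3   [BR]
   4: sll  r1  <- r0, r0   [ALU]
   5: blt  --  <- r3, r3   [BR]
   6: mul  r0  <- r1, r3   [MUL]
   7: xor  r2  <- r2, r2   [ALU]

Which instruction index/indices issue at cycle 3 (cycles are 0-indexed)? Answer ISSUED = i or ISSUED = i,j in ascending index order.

c0: i0/i1 add.ALU;mulh.MUL  pair
c1: i2 add.ALU  RAW r1
c2: i3/i4 bne.BR;sll.ALU  pair
c3: i5 blt.BR  no-port BR/MUL
c4: i6/i7 mul.MUL;xor.ALU  pair

ISSUED = 5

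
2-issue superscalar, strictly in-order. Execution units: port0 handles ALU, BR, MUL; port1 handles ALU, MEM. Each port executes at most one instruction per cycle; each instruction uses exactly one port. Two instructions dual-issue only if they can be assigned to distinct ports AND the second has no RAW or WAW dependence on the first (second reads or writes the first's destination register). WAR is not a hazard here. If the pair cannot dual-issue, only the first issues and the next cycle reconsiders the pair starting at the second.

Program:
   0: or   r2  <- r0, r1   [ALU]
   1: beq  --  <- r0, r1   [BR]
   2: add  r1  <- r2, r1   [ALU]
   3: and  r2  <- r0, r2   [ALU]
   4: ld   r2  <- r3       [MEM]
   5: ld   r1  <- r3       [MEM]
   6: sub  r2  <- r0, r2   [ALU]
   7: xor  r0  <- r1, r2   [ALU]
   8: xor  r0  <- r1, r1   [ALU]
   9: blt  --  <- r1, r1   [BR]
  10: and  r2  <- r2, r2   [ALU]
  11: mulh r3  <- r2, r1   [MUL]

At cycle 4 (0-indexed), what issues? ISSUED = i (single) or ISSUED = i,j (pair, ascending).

ISSUED = 7

#0 head=0: or.ALU+beq.BR i0+i1 pair
#1 head=2: add.ALU+and.ALU i2+i3 pair
#2 head=4: ld.MEM i4 no-port MEM/MEM
#3 head=5: ld.MEM+sub.ALU i5+i6 pair
#4 head=7: xor.ALU i7 WAW r0
#5 head=8: xor.ALU+blt.BR i8+i9 pair
#6 head=10: and.ALU i10 RAW r2
#7 head=11: mulh.MUL i11 tail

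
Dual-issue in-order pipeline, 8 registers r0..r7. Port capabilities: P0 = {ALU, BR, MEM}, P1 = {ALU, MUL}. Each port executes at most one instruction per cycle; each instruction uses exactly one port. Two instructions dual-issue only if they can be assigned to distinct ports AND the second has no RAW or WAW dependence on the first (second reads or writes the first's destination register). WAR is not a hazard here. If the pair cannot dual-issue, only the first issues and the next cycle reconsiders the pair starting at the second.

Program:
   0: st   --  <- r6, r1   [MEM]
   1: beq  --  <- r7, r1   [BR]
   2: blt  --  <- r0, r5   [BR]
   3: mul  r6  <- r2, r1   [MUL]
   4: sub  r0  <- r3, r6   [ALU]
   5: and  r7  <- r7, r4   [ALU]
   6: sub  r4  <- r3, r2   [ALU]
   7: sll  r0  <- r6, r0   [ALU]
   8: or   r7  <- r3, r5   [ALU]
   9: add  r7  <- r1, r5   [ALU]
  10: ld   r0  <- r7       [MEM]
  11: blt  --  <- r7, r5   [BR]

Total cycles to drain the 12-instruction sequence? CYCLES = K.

[0] i0  st  -- no-port MEM/BR
[1] i1  beq  -- no-port BR/BR
[2] i2,i3  blt/mul  -- dual
[3] i4,i5  sub/and  -- dual
[4] i6,i7  sub/sll  -- dual
[5] i8  or  -- WAW r7
[6] i9  add  -- RAW r7
[7] i10  ld  -- no-port MEM/BR
[8] i11  blt  -- tail

CYCLES = 9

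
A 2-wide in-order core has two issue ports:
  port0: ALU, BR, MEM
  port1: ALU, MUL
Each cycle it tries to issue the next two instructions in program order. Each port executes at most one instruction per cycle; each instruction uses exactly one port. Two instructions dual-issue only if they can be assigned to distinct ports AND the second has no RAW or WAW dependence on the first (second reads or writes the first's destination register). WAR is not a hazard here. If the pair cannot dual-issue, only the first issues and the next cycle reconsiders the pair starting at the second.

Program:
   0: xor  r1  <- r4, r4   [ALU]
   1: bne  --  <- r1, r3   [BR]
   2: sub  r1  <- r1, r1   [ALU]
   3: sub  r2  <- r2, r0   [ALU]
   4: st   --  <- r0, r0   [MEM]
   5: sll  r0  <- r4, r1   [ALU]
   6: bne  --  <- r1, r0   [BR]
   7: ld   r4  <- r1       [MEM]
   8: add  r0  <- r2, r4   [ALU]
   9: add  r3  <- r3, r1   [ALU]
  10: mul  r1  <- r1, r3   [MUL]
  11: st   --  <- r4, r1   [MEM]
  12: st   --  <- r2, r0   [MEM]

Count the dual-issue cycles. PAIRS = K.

t=0 i0:xor.ALU ; RAW r1
t=1 i1+i2:bne.BR;sub.ALU ; pair
t=2 i3+i4:sub.ALU;st.MEM ; pair
t=3 i5:sll.ALU ; RAW r0
t=4 i6:bne.BR ; no-port BR/MEM
t=5 i7:ld.MEM ; RAW r4
t=6 i8+i9:add.ALU;add.ALU ; pair
t=7 i10:mul.MUL ; RAW r1
t=8 i11:st.MEM ; no-port MEM/MEM
t=9 i12:st.MEM ; tail

PAIRS = 3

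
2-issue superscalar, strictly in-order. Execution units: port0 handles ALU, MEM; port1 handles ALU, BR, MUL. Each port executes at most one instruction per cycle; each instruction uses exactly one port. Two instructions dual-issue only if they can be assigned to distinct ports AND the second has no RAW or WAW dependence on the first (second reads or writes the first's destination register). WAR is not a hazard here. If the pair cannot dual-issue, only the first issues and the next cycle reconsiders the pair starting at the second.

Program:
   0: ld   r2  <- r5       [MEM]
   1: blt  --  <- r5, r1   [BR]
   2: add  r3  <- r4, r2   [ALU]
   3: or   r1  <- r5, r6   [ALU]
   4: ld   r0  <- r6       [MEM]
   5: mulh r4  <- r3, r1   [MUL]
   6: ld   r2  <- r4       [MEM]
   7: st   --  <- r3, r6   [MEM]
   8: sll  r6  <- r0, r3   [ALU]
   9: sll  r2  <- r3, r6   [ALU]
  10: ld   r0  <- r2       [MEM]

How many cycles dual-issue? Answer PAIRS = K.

t=0 i0&i1:ld/blt ; 2-wide
t=1 i2&i3:add/or ; 2-wide
t=2 i4&i5:ld/mulh ; 2-wide
t=3 i6:ld ; no-port MEM/MEM
t=4 i7&i8:st/sll ; 2-wide
t=5 i9:sll ; RAW r2
t=6 i10:ld ; tail

PAIRS = 4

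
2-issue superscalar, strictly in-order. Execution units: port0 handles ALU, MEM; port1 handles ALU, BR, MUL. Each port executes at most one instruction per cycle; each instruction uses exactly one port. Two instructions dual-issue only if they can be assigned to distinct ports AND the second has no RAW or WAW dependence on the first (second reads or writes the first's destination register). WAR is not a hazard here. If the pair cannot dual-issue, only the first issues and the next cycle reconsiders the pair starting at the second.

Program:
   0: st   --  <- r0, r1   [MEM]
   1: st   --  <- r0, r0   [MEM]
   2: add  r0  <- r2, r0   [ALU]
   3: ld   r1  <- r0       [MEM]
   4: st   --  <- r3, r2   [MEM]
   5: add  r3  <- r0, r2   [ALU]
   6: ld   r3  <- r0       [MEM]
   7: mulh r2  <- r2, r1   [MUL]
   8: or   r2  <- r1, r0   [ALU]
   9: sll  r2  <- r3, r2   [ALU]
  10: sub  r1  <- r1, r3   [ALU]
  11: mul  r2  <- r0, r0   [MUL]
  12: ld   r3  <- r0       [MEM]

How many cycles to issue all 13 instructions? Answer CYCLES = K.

CYCLES = 8

#0 head=0: st i0 no-port MEM/MEM
#1 head=1: st+add i1+i2 pair
#2 head=3: ld i3 no-port MEM/MEM
#3 head=4: st+add i4+i5 pair
#4 head=6: ld+mulh i6+i7 pair
#5 head=8: or i8 RAW+WAW r2
#6 head=9: sll+sub i9+i10 pair
#7 head=11: mul+ld i11+i12 pair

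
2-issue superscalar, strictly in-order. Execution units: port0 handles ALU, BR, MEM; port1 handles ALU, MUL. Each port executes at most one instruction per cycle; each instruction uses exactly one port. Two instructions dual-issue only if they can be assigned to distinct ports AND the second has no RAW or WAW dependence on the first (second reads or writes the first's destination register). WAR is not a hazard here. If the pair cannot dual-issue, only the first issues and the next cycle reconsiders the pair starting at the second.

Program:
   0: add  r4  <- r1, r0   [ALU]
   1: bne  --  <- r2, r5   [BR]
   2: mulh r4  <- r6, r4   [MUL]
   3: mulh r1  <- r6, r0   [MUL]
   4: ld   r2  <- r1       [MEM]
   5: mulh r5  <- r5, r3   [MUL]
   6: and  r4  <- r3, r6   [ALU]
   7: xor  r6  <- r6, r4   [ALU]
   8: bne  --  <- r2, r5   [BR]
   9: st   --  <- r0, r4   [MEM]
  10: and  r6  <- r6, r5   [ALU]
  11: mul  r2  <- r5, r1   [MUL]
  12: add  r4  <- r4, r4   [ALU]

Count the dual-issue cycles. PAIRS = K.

PAIRS = 5

t=0 i0/i1:add+bne ; 2-wide
t=1 i2:mulh ; no-port MUL/MUL
t=2 i3:mulh ; RAW r1
t=3 i4/i5:ld+mulh ; 2-wide
t=4 i6:and ; RAW r4
t=5 i7/i8:xor+bne ; 2-wide
t=6 i9/i10:st+and ; 2-wide
t=7 i11/i12:mul+add ; 2-wide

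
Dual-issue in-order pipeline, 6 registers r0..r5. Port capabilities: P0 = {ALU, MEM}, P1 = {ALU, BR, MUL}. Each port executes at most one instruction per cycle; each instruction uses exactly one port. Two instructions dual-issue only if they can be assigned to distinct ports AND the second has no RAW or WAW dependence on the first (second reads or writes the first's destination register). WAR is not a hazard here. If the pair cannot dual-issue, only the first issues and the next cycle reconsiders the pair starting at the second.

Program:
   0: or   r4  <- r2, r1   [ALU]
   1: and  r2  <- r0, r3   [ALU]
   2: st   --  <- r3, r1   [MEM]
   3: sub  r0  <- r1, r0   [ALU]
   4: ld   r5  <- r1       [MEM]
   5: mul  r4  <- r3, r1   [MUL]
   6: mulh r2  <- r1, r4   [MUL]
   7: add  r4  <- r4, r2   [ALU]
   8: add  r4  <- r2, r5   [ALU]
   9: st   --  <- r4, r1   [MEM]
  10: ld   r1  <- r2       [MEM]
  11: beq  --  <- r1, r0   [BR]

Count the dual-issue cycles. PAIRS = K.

[0] i0/i1  or.ALU/and.ALU  -- pair
[1] i2/i3  st.MEM/sub.ALU  -- pair
[2] i4/i5  ld.MEM/mul.MUL  -- pair
[3] i6  mulh.MUL  -- RAW r2
[4] i7  add.ALU  -- WAW r4
[5] i8  add.ALU  -- RAW r4
[6] i9  st.MEM  -- no-port MEM/MEM
[7] i10  ld.MEM  -- RAW r1
[8] i11  beq.BR  -- tail

PAIRS = 3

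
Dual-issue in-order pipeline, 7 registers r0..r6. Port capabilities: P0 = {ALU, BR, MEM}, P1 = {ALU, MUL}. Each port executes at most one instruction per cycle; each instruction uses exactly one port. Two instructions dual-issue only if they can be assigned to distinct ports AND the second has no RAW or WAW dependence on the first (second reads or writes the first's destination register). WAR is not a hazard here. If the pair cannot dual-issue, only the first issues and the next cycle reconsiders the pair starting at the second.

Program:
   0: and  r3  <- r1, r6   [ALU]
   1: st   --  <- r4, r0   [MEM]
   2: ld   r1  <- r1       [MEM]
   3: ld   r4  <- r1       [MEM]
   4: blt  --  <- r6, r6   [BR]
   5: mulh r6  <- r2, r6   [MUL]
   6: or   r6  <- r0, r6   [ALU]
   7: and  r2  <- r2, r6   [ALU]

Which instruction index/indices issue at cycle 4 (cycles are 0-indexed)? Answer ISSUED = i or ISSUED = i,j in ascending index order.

ISSUED = 6

0. and.ALU/st.MEM @i0,i1  | pair
1. ld.MEM @i2  | no-port MEM/MEM
2. ld.MEM @i3  | no-port MEM/BR
3. blt.BR/mulh.MUL @i4,i5  | pair
4. or.ALU @i6  | RAW r6
5. and.ALU @i7  | tail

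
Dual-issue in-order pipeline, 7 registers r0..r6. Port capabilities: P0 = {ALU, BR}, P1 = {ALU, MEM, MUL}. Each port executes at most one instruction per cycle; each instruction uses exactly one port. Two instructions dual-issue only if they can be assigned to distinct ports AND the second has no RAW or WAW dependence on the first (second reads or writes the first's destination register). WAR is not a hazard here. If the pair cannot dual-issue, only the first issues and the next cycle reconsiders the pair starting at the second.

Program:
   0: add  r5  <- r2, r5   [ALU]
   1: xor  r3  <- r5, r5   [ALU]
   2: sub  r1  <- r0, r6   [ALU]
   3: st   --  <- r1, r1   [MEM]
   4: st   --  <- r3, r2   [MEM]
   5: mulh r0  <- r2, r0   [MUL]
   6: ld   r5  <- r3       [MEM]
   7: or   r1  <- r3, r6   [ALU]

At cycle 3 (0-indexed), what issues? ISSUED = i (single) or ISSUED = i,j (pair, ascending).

ISSUED = 4

t=0 i0:add.ALU ; RAW r5
t=1 i1+i2:xor.ALU+sub.ALU ; dual
t=2 i3:st.MEM ; no-port MEM/MEM
t=3 i4:st.MEM ; no-port MEM/MUL
t=4 i5:mulh.MUL ; no-port MUL/MEM
t=5 i6+i7:ld.MEM+or.ALU ; dual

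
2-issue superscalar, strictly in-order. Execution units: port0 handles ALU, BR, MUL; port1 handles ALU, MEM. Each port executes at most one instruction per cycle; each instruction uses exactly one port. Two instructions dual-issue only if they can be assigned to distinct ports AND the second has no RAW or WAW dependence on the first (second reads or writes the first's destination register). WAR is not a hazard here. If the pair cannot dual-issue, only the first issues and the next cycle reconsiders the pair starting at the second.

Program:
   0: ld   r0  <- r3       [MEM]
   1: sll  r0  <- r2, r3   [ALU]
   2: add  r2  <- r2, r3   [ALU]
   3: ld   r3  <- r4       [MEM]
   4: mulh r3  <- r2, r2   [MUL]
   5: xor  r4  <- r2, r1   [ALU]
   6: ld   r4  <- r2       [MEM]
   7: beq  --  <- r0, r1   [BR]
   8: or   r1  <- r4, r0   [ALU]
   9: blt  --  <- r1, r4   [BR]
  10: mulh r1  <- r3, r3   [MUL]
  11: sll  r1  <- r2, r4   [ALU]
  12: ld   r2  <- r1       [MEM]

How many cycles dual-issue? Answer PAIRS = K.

PAIRS = 3

t=0 i0:ld.MEM ; WAW r0
t=1 i1,i2:sll.ALU;add.ALU ; pair
t=2 i3:ld.MEM ; WAW r3
t=3 i4,i5:mulh.MUL;xor.ALU ; pair
t=4 i6,i7:ld.MEM;beq.BR ; pair
t=5 i8:or.ALU ; RAW r1
t=6 i9:blt.BR ; no-port BR/MUL
t=7 i10:mulh.MUL ; WAW r1
t=8 i11:sll.ALU ; RAW r1
t=9 i12:ld.MEM ; tail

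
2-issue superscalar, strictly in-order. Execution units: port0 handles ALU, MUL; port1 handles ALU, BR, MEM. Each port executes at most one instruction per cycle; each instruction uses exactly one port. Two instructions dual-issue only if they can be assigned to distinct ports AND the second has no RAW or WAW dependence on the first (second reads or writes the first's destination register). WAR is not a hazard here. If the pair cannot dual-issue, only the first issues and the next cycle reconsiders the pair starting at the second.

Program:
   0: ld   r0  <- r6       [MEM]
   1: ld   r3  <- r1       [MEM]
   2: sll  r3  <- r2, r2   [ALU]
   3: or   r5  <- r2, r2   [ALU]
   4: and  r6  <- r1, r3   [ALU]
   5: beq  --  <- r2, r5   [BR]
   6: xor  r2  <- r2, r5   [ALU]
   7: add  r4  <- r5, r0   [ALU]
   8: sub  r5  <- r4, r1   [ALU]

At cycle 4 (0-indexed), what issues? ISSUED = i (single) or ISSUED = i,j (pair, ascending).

ISSUED = 6,7

[0] i0  ld  -- no-port MEM/MEM
[1] i1  ld  -- WAW r3
[2] i2/i3  sll+or  -- dual
[3] i4/i5  and+beq  -- dual
[4] i6/i7  xor+add  -- dual
[5] i8  sub  -- tail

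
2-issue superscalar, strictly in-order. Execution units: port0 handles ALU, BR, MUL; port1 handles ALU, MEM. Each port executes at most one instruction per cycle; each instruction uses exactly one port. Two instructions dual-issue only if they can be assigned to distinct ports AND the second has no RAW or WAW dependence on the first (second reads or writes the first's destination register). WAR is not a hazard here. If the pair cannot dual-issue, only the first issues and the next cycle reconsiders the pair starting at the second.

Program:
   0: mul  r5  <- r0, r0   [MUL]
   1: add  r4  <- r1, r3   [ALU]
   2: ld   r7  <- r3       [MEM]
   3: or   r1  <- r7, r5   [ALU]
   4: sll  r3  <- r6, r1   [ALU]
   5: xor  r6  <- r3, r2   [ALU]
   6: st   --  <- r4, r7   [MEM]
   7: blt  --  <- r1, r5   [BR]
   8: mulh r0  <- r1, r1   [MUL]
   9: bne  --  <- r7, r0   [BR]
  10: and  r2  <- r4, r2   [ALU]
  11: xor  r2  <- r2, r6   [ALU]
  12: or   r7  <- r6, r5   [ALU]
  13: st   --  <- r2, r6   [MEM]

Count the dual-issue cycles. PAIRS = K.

PAIRS = 4

#0 head=0: mul+add i0+i1 pair
#1 head=2: ld i2 RAW r7
#2 head=3: or i3 RAW r1
#3 head=4: sll i4 RAW r3
#4 head=5: xor+st i5+i6 pair
#5 head=7: blt i7 no-port BR/MUL
#6 head=8: mulh i8 no-port MUL/BR
#7 head=9: bne+and i9+i10 pair
#8 head=11: xor+or i11+i12 pair
#9 head=13: st i13 tail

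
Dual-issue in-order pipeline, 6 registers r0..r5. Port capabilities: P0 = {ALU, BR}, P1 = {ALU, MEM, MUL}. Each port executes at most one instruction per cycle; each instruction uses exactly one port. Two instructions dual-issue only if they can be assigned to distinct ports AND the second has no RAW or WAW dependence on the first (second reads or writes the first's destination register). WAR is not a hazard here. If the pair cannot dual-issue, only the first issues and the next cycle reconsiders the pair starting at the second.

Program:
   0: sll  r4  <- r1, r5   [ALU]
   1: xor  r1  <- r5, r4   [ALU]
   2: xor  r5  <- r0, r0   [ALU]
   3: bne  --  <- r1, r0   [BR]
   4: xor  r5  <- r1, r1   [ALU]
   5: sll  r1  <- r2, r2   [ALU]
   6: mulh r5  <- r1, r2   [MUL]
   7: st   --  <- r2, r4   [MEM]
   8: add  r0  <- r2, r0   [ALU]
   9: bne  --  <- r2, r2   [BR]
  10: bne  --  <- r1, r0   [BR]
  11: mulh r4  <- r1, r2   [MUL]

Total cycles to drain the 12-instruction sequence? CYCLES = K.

t=0 i0:sll ; RAW r4
t=1 i1,i2:xor xor ; 2-wide
t=2 i3,i4:bne xor ; 2-wide
t=3 i5:sll ; RAW r1
t=4 i6:mulh ; no-port MUL/MEM
t=5 i7,i8:st add ; 2-wide
t=6 i9:bne ; no-port BR/BR
t=7 i10,i11:bne mulh ; 2-wide

CYCLES = 8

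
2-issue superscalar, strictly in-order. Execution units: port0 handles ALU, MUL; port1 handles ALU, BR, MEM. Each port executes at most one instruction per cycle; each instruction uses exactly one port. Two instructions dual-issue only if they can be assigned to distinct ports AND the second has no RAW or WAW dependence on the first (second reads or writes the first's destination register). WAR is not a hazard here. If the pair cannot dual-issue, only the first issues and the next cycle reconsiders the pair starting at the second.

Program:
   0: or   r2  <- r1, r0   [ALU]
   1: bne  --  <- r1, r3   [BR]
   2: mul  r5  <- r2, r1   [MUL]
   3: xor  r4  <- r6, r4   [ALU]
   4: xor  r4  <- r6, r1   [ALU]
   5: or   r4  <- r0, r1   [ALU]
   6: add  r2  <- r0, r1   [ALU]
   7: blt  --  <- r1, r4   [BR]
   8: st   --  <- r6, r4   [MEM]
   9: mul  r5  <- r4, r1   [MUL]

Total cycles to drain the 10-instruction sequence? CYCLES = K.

#0 head=0: or/bne i0,i1 2-wide
#1 head=2: mul/xor i2,i3 2-wide
#2 head=4: xor i4 WAW r4
#3 head=5: or/add i5,i6 2-wide
#4 head=7: blt i7 no-port BR/MEM
#5 head=8: st/mul i8,i9 2-wide

CYCLES = 6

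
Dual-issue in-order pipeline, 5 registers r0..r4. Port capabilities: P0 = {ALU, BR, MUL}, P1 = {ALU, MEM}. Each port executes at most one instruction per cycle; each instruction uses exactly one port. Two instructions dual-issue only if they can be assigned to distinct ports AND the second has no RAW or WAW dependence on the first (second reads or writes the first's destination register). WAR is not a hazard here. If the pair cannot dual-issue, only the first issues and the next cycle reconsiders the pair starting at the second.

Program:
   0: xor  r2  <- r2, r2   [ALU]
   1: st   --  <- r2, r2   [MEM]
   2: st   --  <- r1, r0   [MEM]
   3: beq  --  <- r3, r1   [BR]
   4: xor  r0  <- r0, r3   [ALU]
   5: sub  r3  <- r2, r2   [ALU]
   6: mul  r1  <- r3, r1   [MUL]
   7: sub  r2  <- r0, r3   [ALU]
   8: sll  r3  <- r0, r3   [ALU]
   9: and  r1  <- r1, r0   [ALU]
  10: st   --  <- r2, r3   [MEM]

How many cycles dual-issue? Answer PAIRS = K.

PAIRS = 4

0. xor @i0  | RAW r2
1. st @i1  | no-port MEM/MEM
2. st;beq @i2,i3  | pair
3. xor;sub @i4,i5  | pair
4. mul;sub @i6,i7  | pair
5. sll;and @i8,i9  | pair
6. st @i10  | tail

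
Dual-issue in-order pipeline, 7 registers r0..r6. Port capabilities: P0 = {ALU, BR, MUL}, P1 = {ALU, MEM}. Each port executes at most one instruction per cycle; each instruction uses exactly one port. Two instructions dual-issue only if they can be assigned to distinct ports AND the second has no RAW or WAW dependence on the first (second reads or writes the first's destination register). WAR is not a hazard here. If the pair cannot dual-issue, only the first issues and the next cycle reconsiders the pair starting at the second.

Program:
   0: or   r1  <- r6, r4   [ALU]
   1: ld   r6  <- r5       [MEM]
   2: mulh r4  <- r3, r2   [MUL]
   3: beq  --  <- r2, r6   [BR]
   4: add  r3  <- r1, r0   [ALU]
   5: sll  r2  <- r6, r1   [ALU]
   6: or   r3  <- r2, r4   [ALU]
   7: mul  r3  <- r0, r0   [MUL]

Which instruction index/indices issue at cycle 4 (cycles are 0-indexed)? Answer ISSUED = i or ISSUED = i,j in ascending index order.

[0] i0/i1  or ld  -- dual
[1] i2  mulh  -- no-port MUL/BR
[2] i3/i4  beq add  -- dual
[3] i5  sll  -- RAW r2
[4] i6  or  -- WAW r3
[5] i7  mul  -- tail

ISSUED = 6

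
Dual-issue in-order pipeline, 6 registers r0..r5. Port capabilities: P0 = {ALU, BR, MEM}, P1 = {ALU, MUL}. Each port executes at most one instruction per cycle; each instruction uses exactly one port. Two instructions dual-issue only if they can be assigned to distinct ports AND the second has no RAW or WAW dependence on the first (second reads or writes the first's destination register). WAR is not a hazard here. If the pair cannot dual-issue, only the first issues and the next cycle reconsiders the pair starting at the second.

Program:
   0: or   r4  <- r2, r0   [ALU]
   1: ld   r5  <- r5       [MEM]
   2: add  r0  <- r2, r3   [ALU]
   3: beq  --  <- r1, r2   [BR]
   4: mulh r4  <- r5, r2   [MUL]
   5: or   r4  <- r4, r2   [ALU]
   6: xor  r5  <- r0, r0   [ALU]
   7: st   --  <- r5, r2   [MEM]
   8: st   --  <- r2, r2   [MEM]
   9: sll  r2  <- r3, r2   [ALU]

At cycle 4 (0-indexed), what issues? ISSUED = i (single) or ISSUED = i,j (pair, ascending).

ISSUED = 7

0. or.ALU/ld.MEM @i0+i1  | dual
1. add.ALU/beq.BR @i2+i3  | dual
2. mulh.MUL @i4  | RAW+WAW r4
3. or.ALU/xor.ALU @i5+i6  | dual
4. st.MEM @i7  | no-port MEM/MEM
5. st.MEM/sll.ALU @i8+i9  | dual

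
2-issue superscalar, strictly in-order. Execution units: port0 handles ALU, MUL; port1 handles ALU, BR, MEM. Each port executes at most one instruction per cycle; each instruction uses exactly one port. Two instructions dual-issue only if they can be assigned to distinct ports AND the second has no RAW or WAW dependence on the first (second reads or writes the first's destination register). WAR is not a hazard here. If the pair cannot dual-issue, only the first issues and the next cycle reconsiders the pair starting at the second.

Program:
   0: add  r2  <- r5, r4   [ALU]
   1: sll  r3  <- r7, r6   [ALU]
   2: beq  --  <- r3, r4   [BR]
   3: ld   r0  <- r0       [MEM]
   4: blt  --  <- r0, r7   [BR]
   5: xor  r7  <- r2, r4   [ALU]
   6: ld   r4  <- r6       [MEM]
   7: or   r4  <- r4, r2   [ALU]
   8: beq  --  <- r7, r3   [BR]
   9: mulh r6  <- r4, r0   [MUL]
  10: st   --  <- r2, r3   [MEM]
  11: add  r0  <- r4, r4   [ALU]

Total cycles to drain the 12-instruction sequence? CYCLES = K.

t=0 i0&i1:add.ALU sll.ALU ; dual
t=1 i2:beq.BR ; no-port BR/MEM
t=2 i3:ld.MEM ; no-port MEM/BR
t=3 i4&i5:blt.BR xor.ALU ; dual
t=4 i6:ld.MEM ; RAW+WAW r4
t=5 i7&i8:or.ALU beq.BR ; dual
t=6 i9&i10:mulh.MUL st.MEM ; dual
t=7 i11:add.ALU ; tail

CYCLES = 8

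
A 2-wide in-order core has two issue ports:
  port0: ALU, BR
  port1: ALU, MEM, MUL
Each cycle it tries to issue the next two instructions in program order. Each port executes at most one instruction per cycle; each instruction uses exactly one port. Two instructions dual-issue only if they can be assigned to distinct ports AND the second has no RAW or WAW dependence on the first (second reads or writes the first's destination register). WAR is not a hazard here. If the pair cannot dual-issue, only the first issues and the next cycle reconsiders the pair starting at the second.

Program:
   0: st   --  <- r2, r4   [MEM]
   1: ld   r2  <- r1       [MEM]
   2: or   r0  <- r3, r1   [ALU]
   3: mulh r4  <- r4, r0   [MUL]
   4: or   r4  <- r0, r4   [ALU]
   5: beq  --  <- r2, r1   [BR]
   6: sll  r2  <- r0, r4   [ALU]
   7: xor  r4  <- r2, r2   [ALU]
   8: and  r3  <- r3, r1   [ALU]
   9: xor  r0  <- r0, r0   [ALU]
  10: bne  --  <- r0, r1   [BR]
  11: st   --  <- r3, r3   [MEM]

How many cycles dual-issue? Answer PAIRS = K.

  cy0 -> i0 (st) no-port MEM/MEM
  cy1 -> i1/i2 (ld;or) dual
  cy2 -> i3 (mulh) RAW+WAW r4
  cy3 -> i4/i5 (or;beq) dual
  cy4 -> i6 (sll) RAW r2
  cy5 -> i7/i8 (xor;and) dual
  cy6 -> i9 (xor) RAW r0
  cy7 -> i10/i11 (bne;st) dual

PAIRS = 4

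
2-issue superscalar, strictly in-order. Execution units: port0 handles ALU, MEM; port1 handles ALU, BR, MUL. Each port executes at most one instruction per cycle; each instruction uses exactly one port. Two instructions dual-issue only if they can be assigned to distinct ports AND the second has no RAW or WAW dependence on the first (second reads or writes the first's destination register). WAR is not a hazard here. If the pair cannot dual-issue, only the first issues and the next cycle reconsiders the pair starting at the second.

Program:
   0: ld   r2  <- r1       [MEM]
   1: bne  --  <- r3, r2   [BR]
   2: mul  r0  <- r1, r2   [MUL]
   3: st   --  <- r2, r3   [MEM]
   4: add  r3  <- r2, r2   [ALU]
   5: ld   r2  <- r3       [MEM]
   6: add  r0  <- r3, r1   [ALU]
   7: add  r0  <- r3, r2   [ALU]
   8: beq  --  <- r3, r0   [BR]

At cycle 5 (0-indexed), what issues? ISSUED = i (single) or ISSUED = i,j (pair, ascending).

0. ld.MEM @i0  | RAW r2
1. bne.BR @i1  | no-port BR/MUL
2. mul.MUL st.MEM @i2&i3  | dual
3. add.ALU @i4  | RAW r3
4. ld.MEM add.ALU @i5&i6  | dual
5. add.ALU @i7  | RAW r0
6. beq.BR @i8  | tail

ISSUED = 7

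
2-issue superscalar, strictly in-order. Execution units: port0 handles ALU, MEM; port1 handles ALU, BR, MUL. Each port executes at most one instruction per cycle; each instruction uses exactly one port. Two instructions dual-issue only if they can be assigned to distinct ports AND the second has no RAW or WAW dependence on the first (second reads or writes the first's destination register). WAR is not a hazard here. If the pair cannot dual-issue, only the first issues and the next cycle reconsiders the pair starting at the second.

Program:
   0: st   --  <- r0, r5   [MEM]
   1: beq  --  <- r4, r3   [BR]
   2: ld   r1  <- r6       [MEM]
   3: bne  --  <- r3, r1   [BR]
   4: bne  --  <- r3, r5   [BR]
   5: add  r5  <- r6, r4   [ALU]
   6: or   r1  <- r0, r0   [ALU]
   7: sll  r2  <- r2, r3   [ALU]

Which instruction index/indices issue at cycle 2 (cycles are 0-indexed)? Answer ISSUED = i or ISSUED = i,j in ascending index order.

  cy0 -> i0/i1 (st.MEM+beq.BR) pair
  cy1 -> i2 (ld.MEM) RAW r1
  cy2 -> i3 (bne.BR) no-port BR/BR
  cy3 -> i4/i5 (bne.BR+add.ALU) pair
  cy4 -> i6/i7 (or.ALU+sll.ALU) pair

ISSUED = 3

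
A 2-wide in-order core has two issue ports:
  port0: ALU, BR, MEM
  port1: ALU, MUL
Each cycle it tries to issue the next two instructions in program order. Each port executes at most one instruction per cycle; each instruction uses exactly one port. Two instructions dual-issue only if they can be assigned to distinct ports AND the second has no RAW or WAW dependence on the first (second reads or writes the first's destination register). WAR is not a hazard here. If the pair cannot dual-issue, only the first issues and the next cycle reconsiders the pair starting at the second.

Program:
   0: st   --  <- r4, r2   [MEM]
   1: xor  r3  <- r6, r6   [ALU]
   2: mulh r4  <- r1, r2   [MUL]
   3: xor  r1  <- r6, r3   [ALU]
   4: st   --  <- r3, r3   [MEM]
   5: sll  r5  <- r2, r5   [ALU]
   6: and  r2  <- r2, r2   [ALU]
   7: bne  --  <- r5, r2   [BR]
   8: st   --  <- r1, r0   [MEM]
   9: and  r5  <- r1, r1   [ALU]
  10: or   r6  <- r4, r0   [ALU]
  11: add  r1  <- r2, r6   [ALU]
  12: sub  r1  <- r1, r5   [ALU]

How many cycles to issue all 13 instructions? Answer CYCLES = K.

0. st+xor @i0&i1  | dual
1. mulh+xor @i2&i3  | dual
2. st+sll @i4&i5  | dual
3. and @i6  | RAW r2
4. bne @i7  | no-port BR/MEM
5. st+and @i8&i9  | dual
6. or @i10  | RAW r6
7. add @i11  | RAW+WAW r1
8. sub @i12  | tail

CYCLES = 9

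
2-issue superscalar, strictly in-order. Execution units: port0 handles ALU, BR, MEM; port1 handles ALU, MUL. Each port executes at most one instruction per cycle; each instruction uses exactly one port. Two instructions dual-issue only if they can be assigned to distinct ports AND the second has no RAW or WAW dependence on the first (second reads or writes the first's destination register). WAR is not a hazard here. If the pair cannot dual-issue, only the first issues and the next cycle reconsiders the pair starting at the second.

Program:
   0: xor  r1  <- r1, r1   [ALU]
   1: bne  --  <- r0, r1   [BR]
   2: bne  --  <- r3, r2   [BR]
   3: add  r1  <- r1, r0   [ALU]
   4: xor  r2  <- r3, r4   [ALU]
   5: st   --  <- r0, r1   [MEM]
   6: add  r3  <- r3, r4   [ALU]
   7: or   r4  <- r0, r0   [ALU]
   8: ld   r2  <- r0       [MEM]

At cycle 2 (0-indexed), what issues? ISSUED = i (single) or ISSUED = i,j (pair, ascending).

t=0 i0:xor.ALU ; RAW r1
t=1 i1:bne.BR ; no-port BR/BR
t=2 i2&i3:bne.BR add.ALU ; dual
t=3 i4&i5:xor.ALU st.MEM ; dual
t=4 i6&i7:add.ALU or.ALU ; dual
t=5 i8:ld.MEM ; tail

ISSUED = 2,3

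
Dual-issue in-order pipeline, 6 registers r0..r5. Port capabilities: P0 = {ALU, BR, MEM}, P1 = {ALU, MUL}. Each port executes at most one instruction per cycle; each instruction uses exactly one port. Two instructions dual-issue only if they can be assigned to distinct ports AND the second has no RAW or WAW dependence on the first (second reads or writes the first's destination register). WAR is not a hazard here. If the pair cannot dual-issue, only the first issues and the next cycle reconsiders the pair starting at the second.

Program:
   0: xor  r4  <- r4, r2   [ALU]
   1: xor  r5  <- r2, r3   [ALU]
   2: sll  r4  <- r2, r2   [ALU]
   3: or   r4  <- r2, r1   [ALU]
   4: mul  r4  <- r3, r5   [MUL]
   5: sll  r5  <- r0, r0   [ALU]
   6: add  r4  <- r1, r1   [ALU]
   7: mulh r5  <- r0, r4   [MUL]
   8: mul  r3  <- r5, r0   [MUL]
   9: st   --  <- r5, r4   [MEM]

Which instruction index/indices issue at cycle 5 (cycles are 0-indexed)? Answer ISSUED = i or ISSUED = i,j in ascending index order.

ISSUED = 7

0. xor.ALU+xor.ALU @i0/i1  | 2-wide
1. sll.ALU @i2  | WAW r4
2. or.ALU @i3  | WAW r4
3. mul.MUL+sll.ALU @i4/i5  | 2-wide
4. add.ALU @i6  | RAW r4
5. mulh.MUL @i7  | no-port MUL/MUL
6. mul.MUL+st.MEM @i8/i9  | 2-wide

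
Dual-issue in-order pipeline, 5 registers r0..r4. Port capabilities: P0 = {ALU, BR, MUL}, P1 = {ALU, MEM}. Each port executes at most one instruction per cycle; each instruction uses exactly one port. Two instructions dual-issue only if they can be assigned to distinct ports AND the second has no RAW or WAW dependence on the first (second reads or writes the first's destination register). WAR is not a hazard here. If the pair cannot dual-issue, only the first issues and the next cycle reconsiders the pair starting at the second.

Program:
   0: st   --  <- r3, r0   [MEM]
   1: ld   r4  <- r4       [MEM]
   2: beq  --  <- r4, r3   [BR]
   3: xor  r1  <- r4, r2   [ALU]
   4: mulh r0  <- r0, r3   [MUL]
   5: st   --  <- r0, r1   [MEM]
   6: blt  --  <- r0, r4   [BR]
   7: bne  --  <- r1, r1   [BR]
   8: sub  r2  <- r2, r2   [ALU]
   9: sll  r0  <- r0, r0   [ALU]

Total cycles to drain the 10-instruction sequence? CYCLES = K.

#0 head=0: st i0 no-port MEM/MEM
#1 head=1: ld i1 RAW r4
#2 head=2: beq xor i2+i3 2-wide
#3 head=4: mulh i4 RAW r0
#4 head=5: st blt i5+i6 2-wide
#5 head=7: bne sub i7+i8 2-wide
#6 head=9: sll i9 tail

CYCLES = 7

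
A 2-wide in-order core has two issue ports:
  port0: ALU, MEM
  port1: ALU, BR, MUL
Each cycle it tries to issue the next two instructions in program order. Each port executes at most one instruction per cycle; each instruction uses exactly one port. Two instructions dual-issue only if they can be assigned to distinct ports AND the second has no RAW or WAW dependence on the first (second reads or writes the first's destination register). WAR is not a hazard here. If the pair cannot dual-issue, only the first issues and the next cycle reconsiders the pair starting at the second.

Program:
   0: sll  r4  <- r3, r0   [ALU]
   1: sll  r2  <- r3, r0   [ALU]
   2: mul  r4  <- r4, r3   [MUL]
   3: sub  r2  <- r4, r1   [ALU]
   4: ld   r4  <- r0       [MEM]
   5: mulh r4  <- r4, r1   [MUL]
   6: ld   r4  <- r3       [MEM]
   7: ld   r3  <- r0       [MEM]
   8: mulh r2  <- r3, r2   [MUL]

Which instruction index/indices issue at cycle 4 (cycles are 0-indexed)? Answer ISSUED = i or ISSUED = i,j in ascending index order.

c0: i0+i1 sll.ALU sll.ALU  dual
c1: i2 mul.MUL  RAW r4
c2: i3+i4 sub.ALU ld.MEM  dual
c3: i5 mulh.MUL  WAW r4
c4: i6 ld.MEM  no-port MEM/MEM
c5: i7 ld.MEM  RAW r3
c6: i8 mulh.MUL  tail

ISSUED = 6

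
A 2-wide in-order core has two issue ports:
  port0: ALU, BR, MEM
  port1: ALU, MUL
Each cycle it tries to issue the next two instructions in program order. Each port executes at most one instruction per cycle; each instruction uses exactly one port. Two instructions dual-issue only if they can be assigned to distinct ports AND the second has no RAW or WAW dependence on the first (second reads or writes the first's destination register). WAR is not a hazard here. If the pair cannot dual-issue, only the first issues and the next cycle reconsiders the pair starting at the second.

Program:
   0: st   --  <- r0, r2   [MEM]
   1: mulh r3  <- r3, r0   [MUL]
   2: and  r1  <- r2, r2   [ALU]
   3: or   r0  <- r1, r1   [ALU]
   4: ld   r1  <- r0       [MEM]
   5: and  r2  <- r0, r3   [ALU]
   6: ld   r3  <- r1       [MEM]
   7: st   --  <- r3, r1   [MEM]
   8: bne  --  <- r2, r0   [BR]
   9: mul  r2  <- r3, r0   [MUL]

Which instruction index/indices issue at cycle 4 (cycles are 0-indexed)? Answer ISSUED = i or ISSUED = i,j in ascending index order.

t=0 i0+i1:st;mulh ; pair
t=1 i2:and ; RAW r1
t=2 i3:or ; RAW r0
t=3 i4+i5:ld;and ; pair
t=4 i6:ld ; no-port MEM/MEM
t=5 i7:st ; no-port MEM/BR
t=6 i8+i9:bne;mul ; pair

ISSUED = 6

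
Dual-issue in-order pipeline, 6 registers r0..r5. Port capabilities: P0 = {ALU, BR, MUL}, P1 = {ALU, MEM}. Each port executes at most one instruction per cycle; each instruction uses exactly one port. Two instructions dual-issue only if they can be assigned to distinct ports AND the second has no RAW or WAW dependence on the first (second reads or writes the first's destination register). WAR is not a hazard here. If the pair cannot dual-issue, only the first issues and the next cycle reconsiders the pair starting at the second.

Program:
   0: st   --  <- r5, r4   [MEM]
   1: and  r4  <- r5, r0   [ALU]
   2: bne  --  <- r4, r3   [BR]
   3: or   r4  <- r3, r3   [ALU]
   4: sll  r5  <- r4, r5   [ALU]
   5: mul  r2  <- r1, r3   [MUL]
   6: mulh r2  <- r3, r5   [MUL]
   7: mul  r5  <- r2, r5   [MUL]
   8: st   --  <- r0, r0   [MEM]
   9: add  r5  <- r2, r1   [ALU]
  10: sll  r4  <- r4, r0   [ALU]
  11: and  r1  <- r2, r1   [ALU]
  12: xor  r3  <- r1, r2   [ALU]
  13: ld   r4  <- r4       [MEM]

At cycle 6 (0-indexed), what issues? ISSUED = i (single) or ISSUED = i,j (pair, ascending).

c0: i0,i1 st.MEM;and.ALU  2-wide
c1: i2,i3 bne.BR;or.ALU  2-wide
c2: i4,i5 sll.ALU;mul.MUL  2-wide
c3: i6 mulh.MUL  no-port MUL/MUL
c4: i7,i8 mul.MUL;st.MEM  2-wide
c5: i9,i10 add.ALU;sll.ALU  2-wide
c6: i11 and.ALU  RAW r1
c7: i12,i13 xor.ALU;ld.MEM  2-wide

ISSUED = 11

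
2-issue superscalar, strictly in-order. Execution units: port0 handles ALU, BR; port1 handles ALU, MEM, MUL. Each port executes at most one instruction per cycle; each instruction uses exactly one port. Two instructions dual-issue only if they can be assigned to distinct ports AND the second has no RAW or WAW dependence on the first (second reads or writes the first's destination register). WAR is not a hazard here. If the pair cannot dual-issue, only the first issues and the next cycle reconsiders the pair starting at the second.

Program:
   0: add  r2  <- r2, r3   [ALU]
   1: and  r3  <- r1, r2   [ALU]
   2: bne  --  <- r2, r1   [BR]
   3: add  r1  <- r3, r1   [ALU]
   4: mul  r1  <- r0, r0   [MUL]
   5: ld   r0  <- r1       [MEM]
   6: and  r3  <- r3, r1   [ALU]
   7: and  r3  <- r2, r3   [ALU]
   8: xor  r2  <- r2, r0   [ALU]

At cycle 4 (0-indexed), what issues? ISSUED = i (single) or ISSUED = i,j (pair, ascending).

#0 head=0: add i0 RAW r2
#1 head=1: and+bne i1+i2 2-wide
#2 head=3: add i3 WAW r1
#3 head=4: mul i4 no-port MUL/MEM
#4 head=5: ld+and i5+i6 2-wide
#5 head=7: and+xor i7+i8 2-wide

ISSUED = 5,6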